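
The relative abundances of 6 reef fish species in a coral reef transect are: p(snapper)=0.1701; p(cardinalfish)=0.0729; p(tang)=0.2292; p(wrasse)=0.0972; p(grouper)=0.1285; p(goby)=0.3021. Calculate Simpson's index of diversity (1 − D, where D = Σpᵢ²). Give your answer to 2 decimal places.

0.80

D = 0.1701² + 0.0729² + 0.2292² + 0.0972² + 0.1285² + 0.3021² = 0.0289 + 0.0053 + 0.0525 + 0.0094 + 0.0165 + 0.0913 = 0.2040 (working shown to 4 dp, full precision carried).
So 1 − D = 0.7960, i.e. 0.80 to 2 decimal places.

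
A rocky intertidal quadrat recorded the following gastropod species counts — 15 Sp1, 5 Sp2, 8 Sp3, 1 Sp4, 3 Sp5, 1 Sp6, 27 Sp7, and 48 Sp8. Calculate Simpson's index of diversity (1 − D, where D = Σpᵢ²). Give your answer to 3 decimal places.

Total N = 15+5+8+1+3+1+27+48 = 108, so the proportions are 0.13889, 0.0463, 0.07407, 0.00926, 0.02778, 0.00926, 0.25, 0.44444 (working shown to 5 dp, full precision carried).
D = 0.13889² + 0.0463² + 0.07407² + 0.00926² + 0.02778² + 0.00926² + 0.25² + 0.44444² = 0.01929 + 0.00214 + 0.00549 + 0.00009 + 0.00077 + 0.00009 + 0.06250 + 0.19753 = 0.28789.
So 1 − D = 0.71211, i.e. 0.712 to 3 decimal places.

0.712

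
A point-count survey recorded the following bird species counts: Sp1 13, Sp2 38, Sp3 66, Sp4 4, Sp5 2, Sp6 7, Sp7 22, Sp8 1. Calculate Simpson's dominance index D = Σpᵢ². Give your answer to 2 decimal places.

0.28

Total N = 13+38+66+4+2+7+22+1 = 153, so the proportions are 0.085, 0.2484, 0.4314, 0.0261, 0.0131, 0.0458, 0.1438, 0.0065 (working shown to 4 dp, full precision carried).
D = 0.085² + 0.2484² + 0.4314² + 0.0261² + 0.0131² + 0.0458² + 0.1438² + 0.0065² = 0.0072 + 0.0617 + 0.1861 + 0.0007 + 0.0002 + 0.0021 + 0.0207 + 0.0000 = 0.2787.
To 2 decimal places, D = 0.28.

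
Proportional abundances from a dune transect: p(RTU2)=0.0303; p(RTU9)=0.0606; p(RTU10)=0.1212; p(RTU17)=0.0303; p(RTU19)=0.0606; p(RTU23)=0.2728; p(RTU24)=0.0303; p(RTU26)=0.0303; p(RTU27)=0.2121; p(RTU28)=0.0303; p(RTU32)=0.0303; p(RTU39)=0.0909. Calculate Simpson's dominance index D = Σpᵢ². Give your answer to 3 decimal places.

0.155

D = 0.0303² + 0.0606² + 0.1212² + 0.0303² + 0.0606² + 0.2728² + 0.0303² + 0.0303² + 0.2121² + 0.0303² + 0.0303² + 0.0909² = 0.00092 + 0.00367 + 0.01469 + 0.00092 + 0.00367 + 0.07442 + 0.00092 + 0.00092 + 0.04499 + 0.00092 + 0.00092 + 0.00826 = 0.15521 (working shown to 5 dp, full precision carried).
To 3 decimal places, D = 0.155.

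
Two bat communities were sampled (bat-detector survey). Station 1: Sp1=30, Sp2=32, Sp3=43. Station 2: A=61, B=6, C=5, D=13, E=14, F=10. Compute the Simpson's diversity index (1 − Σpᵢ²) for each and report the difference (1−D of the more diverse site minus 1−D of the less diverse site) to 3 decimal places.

0.015

Station 1: N=105, proportions 0.28571, 0.30476, 0.40952, giving 1−D = 0.65778 (working shown to 5 dp, full precision carried).
Station 2: N=109, proportions 0.55963, 0.05505, 0.04587, 0.11927, 0.12844, 0.09174, giving 1−D = 0.64254.
Difference = |0.65778 − 0.64254| = 0.01524, i.e. 0.015 to 3 decimal places.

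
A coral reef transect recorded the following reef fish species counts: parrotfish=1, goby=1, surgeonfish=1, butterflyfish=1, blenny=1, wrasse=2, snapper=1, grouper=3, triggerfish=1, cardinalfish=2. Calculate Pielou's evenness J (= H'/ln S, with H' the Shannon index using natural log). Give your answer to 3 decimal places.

Total N = 1+1+1+1+1+2+1+3+1+2 = 14, so the proportions are 0.07143, 0.07143, 0.07143, 0.07143, 0.07143, 0.14286, 0.07143, 0.21429, 0.07143, 0.14286 (working shown to 5 dp, full precision carried).
H' = −Σ pᵢ ln pᵢ = −((-0.18850) + (-0.18850) + (-0.18850) + (-0.18850) + (-0.18850) + (-0.27799) + (-0.18850) + (-0.33010) + (-0.18850) + (-0.27799)) = 2.20560.
With S = 10 species, ln S = 2.30259, so J = 2.20560/2.30259 = 0.95788, i.e. 0.958 to 3 decimal places.

0.958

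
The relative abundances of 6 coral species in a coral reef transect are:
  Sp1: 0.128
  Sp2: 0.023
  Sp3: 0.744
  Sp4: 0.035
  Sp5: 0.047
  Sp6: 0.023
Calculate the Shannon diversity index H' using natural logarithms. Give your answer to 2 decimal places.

Each pᵢ ln pᵢ term (working shown to 4 dp, full precision carried): 0.128×(-2.0557)=-0.2631, 0.023×(-3.7723)=-0.0868, 0.744×(-0.2957)=-0.2200, 0.035×(-3.3524)=-0.1173, 0.047×(-3.0576)=-0.1437, 0.023×(-3.7723)=-0.0868.
Sum = -0.9177, so H' = 0.92.

0.92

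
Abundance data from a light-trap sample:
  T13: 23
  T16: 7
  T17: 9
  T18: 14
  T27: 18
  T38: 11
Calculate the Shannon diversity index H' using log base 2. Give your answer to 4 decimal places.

Total N = 23+7+9+14+18+11 = 82, so the proportions are 0.280488, 0.085366, 0.109756, 0.170732, 0.219512, 0.134146 (working shown to 6 dp, full precision carried).
Each pᵢ log₂ pᵢ term: 0.280488×(-1.833990)=-0.514412, 0.085366×(-3.550197)=-0.303066, 0.109756×(-3.187627)=-0.349862, 0.170732×(-2.550197)=-0.435400, 0.219512×(-2.187627)=-0.480211, 0.134146×(-2.898120)=-0.388772.
Sum = -2.471722, so H' = 2.4717.

2.4717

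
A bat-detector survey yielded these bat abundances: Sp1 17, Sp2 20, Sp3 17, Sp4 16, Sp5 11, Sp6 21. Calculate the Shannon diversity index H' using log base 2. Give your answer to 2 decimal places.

Total N = 17+20+17+16+11+21 = 102, so the proportions are 0.1667, 0.1961, 0.1667, 0.1569, 0.1078, 0.2059 (working shown to 4 dp, full precision carried).
Each pᵢ log₂ pᵢ term: 0.1667×(-2.5850)=-0.4308, 0.1961×(-2.3505)=-0.4609, 0.1667×(-2.5850)=-0.4308, 0.1569×(-2.6724)=-0.4192, 0.1078×(-3.2130)=-0.3465, 0.2059×(-2.2801)=-0.4694.
Sum = -2.5577, so H' = 2.56.

2.56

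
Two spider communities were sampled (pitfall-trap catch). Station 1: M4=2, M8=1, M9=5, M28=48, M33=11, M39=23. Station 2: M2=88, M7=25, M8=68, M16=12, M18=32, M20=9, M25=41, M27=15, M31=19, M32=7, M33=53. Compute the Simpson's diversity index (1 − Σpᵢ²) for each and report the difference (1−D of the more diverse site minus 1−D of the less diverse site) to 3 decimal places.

Station 1: N=90, proportions 0.02222, 0.01111, 0.05556, 0.53333, 0.12222, 0.25556, giving 1−D = 0.63160 (working shown to 5 dp, full precision carried).
Station 2: N=369, proportions 0.23848, 0.06775, 0.18428, 0.03252, 0.08672, 0.02439, 0.11111, 0.04065, 0.05149, 0.01897, 0.14363, giving 1−D = 0.85776.
Difference = |0.63160 − 0.85776| = 0.22616, i.e. 0.226 to 3 decimal places.

0.226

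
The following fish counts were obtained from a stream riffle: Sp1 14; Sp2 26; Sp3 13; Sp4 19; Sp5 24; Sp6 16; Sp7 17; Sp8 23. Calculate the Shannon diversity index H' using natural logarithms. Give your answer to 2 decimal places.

Total N = 14+26+13+19+24+16+17+23 = 152, so the proportions are 0.0921, 0.1711, 0.0855, 0.125, 0.1579, 0.1053, 0.1118, 0.1513 (working shown to 4 dp, full precision carried).
Each pᵢ ln pᵢ term: 0.0921×(-2.3848)=-0.2197, 0.1711×(-1.7658)=-0.3020, 0.0855×(-2.4589)=-0.2103, 0.125×(-2.0794)=-0.2599, 0.1579×(-1.8458)=-0.2914, 0.1053×(-2.2513)=-0.2370, 0.1118×(-2.1907)=-0.2450, 0.1513×(-1.8884)=-0.2857.
Sum = -2.0511, so H' = 2.05.

2.05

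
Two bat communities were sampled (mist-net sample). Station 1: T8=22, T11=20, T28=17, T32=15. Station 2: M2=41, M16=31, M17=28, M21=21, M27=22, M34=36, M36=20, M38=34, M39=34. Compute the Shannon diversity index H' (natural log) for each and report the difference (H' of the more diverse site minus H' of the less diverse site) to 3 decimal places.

0.793

Station 1: N=74, proportions 0.297297, 0.27027, 0.22973, 0.202703, giving H' = 1.375647 (working shown to 6 dp, full precision carried).
Station 2: N=267, proportions 0.153558, 0.116105, 0.104869, 0.078652, 0.082397, 0.134831, 0.074906, 0.127341, 0.127341, giving H' = 2.169033.
Difference = |1.375647 − 2.169033| = 0.793386, i.e. 0.793 to 3 decimal places.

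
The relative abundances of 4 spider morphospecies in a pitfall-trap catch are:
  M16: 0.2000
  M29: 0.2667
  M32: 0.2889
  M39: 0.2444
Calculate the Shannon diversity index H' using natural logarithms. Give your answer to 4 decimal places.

Each pᵢ ln pᵢ term (working shown to 6 dp, full precision carried): 0.2×(-1.609438)=-0.321888, 0.2667×(-1.321631)=-0.352479, 0.2889×(-1.241675)=-0.358720, 0.2444×(-1.408949)=-0.344347.
Sum = -1.377433, so H' = 1.3774.

1.3774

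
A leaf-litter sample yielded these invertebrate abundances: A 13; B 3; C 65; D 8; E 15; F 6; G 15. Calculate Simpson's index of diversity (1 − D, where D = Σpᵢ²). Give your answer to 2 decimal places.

Total N = 13+3+65+8+15+6+15 = 125, so the proportions are 0.104, 0.024, 0.52, 0.064, 0.12, 0.048, 0.12 (working shown to 4 dp, full precision carried).
D = 0.104² + 0.024² + 0.52² + 0.064² + 0.12² + 0.048² + 0.12² = 0.0108 + 0.0006 + 0.2704 + 0.0041 + 0.0144 + 0.0023 + 0.0144 = 0.3170.
So 1 − D = 0.6830, i.e. 0.68 to 2 decimal places.

0.68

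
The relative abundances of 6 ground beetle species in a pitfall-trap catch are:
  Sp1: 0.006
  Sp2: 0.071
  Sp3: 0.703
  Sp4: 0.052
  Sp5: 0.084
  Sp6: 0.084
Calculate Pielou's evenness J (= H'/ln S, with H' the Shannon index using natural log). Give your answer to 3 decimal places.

0.578

H' = −Σ pᵢ ln pᵢ = −((-0.03070) + (-0.18780) + (-0.24774) + (-0.15374) + (-0.20806) + (-0.20806)) = 1.03610 (working shown to 5 dp, full precision carried).
With S = 6 species, ln S = 1.79176, so J = 1.03610/1.79176 = 0.57826, i.e. 0.578 to 3 decimal places.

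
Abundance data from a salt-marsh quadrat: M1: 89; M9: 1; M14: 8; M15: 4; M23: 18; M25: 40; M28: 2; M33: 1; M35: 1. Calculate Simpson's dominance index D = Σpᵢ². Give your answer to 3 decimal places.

Total N = 89+1+8+4+18+40+2+1+1 = 164, so the proportions are 0.54268, 0.0061, 0.04878, 0.02439, 0.10976, 0.2439, 0.0122, 0.0061, 0.0061 (working shown to 5 dp, full precision carried).
D = 0.54268² + 0.0061² + 0.04878² + 0.02439² + 0.10976² + 0.2439² + 0.0122² + 0.0061² + 0.0061² = 0.29450 + 0.00004 + 0.00238 + 0.00059 + 0.01205 + 0.05949 + 0.00015 + 0.00004 + 0.00004 = 0.36927.
To 3 decimal places, D = 0.369.

0.369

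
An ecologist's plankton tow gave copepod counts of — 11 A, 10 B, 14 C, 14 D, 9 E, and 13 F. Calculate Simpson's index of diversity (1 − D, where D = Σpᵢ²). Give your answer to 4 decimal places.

Total N = 11+10+14+14+9+13 = 71, so the proportions are 0.15493, 0.140845, 0.197183, 0.197183, 0.126761, 0.183099 (working shown to 6 dp, full precision carried).
D = 0.15493² + 0.140845² + 0.197183² + 0.197183² + 0.126761² + 0.183099² = 0.024003 + 0.019837 + 0.038881 + 0.038881 + 0.016068 + 0.033525 = 0.171196.
So 1 − D = 0.828804, i.e. 0.8288 to 4 decimal places.

0.8288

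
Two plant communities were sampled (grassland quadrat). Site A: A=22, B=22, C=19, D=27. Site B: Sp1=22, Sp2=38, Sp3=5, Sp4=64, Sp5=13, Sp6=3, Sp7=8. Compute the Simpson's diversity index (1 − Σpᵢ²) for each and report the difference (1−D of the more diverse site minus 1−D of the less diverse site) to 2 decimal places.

Site A: N=90, proportions 0.24444, 0.24444, 0.21111, 0.3, giving 1−D = 0.74593 (working shown to 5 dp, full precision carried).
Site B: N=153, proportions 0.14379, 0.24837, 0.03268, 0.4183, 0.08497, 0.01961, 0.05229, giving 1−D = 0.73126.
Difference = |0.74593 − 0.73126| = 0.01467, i.e. 0.01 to 2 decimal places.

0.01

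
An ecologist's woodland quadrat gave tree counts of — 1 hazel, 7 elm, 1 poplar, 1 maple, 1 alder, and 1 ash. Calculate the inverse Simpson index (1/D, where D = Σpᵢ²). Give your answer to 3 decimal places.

Total N = 1+7+1+1+1+1 = 12, so the proportions are 0.083333, 0.583333, 0.083333, 0.083333, 0.083333, 0.083333 (working shown to 6 dp, full precision carried).
D = 0.083333² + 0.583333² + 0.083333² + 0.083333² + 0.083333² + 0.083333² = 0.006944 + 0.340278 + 0.006944 + 0.006944 + 0.006944 + 0.006944 = 0.375000.
So 1/D = 2.66667, i.e. 2.667 to 3 decimal places.

2.667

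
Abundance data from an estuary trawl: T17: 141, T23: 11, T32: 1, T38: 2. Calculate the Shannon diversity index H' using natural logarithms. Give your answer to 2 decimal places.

0.36

Total N = 141+11+1+2 = 155, so the proportions are 0.9097, 0.071, 0.0065, 0.0129 (working shown to 4 dp, full precision carried).
Each pᵢ ln pᵢ term: 0.9097×(-0.0947)=-0.0861, 0.071×(-2.6455)=-0.1877, 0.0065×(-5.0434)=-0.0325, 0.0129×(-4.3503)=-0.0561.
Sum = -0.3625, so H' = 0.36.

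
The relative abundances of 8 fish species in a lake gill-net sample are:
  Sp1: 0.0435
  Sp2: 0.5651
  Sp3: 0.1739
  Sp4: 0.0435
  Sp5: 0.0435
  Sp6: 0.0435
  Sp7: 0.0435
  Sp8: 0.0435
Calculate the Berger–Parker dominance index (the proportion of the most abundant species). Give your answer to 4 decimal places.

0.5651

The largest proportion is 0.5651, i.e. d = 0.5651 to 4 decimal places.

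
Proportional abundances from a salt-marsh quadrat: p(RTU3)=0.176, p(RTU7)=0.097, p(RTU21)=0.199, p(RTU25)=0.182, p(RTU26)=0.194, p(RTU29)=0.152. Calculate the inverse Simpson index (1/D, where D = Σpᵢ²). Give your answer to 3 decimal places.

5.752

D = 0.176² + 0.097² + 0.199² + 0.182² + 0.194² + 0.152² = 0.0309760 + 0.0094090 + 0.0396010 + 0.0331240 + 0.0376360 + 0.0231040 = 0.1738500 (working shown to 7 dp, full precision carried).
So 1/D = 5.75209, i.e. 5.752 to 3 decimal places.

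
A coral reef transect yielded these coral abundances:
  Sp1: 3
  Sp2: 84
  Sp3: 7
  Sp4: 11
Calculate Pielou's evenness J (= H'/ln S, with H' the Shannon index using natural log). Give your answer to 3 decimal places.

Total N = 3+84+7+11 = 105, so the proportions are 0.02857, 0.8, 0.06667, 0.10476 (working shown to 5 dp, full precision carried).
H' = −Σ pᵢ ln pᵢ = −((-0.10158) + (-0.17851) + (-0.18054) + (-0.23635)) = 0.69698.
With S = 4 species, ln S = 1.38629, so J = 0.69698/1.38629 = 0.50277, i.e. 0.503 to 3 decimal places.

0.503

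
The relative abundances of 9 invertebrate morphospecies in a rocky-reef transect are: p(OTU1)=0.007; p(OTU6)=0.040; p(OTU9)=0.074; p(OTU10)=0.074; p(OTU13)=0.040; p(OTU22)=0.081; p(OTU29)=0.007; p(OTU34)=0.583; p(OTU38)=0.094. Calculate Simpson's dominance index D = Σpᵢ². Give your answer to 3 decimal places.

D = 0.007² + 0.04² + 0.074² + 0.074² + 0.04² + 0.081² + 0.007² + 0.583² + 0.094² = 0.00005 + 0.00160 + 0.00548 + 0.00548 + 0.00160 + 0.00656 + 0.00005 + 0.33989 + 0.00884 = 0.36954 (working shown to 5 dp, full precision carried).
To 3 decimal places, D = 0.370.

0.370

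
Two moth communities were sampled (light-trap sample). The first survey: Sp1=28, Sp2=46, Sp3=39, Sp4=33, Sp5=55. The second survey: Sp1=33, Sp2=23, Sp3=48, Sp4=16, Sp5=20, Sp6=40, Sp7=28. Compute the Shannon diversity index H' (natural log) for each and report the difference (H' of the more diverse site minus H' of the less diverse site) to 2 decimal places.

The first survey: N=201, proportions 0.1393, 0.22886, 0.19403, 0.16418, 0.27363, giving H' = 1.58148 (working shown to 5 dp, full precision carried).
The second survey: N=208, proportions 0.15865, 0.11058, 0.23077, 0.07692, 0.09615, 0.19231, 0.13462, giving H' = 1.88344.
Difference = |1.58148 − 1.88344| = 0.30196, i.e. 0.30 to 2 decimal places.

0.30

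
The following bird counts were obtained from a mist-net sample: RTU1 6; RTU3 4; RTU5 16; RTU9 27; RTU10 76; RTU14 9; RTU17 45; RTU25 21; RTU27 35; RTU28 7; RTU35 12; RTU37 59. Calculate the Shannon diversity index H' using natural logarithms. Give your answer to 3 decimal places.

Total N = 6+4+16+27+76+9+45+21+35+7+12+59 = 317, so the proportions are 0.01893, 0.01262, 0.05047, 0.08517, 0.23975, 0.02839, 0.14196, 0.06625, 0.11041, 0.02208, 0.03785, 0.18612 (working shown to 5 dp, full precision carried).
Each pᵢ ln pᵢ term: 0.01893×(-3.96714)=-0.07509, 0.01262×(-4.37261)=-0.05517, 0.05047×(-2.98631)=-0.15073, 0.08517×(-2.46306)=-0.20979, 0.23975×(-1.42817)=-0.34240, 0.02839×(-3.56168)=-0.10112, 0.14196×(-1.95224)=-0.27713, 0.06625×(-2.71438)=-0.17982, 0.11041×(-2.20355)=-0.24329, 0.02208×(-3.81299)=-0.08420, 0.03785×(-3.27400)=-0.12394, 0.18612×(-1.68136)=-0.31294.
Sum = -2.15561, so H' = 2.156.

2.156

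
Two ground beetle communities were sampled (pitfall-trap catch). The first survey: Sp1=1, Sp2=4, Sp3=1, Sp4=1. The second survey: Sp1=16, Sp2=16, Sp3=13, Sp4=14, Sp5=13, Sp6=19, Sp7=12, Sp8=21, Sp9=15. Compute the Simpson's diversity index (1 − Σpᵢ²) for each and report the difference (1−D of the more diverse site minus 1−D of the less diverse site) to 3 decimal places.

0.273

The first survey: N=7, proportions 0.14286, 0.57143, 0.14286, 0.14286, giving 1−D = 0.61224 (working shown to 5 dp, full precision carried).
The second survey: N=139, proportions 0.11511, 0.11511, 0.09353, 0.10072, 0.09353, 0.13669, 0.08633, 0.15108, 0.10791, giving 1−D = 0.88525.
Difference = |0.61224 − 0.88525| = 0.27301, i.e. 0.273 to 3 decimal places.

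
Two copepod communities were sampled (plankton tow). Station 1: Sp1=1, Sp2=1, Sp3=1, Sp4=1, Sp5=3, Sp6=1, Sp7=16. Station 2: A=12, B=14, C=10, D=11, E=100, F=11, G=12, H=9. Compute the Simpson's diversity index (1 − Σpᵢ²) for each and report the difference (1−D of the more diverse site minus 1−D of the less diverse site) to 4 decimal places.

0.1283

Station 1: N=24, proportions 0.041667, 0.041667, 0.041667, 0.041667, 0.125, 0.041667, 0.666667, giving 1−D = 0.531250 (working shown to 6 dp, full precision carried).
Station 2: N=179, proportions 0.067039, 0.078212, 0.055866, 0.061453, 0.558659, 0.061453, 0.067039, 0.050279, giving 1−D = 0.659592.
Difference = |0.531250 − 0.659592| = 0.128342, i.e. 0.1283 to 4 decimal places.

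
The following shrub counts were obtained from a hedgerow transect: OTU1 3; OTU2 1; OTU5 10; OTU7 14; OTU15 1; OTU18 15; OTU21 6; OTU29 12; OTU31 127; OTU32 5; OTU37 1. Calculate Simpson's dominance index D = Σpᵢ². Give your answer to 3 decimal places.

Total N = 3+1+10+14+1+15+6+12+127+5+1 = 195, so the proportions are 0.01538, 0.00513, 0.05128, 0.07179, 0.00513, 0.07692, 0.03077, 0.06154, 0.65128, 0.02564, 0.00513 (working shown to 5 dp, full precision carried).
D = 0.01538² + 0.00513² + 0.05128² + 0.07179² + 0.00513² + 0.07692² + 0.03077² + 0.06154² + 0.65128² + 0.02564² + 0.00513² = 0.00024 + 0.00003 + 0.00263 + 0.00515 + 0.00003 + 0.00592 + 0.00095 + 0.00379 + 0.42417 + 0.00066 + 0.00003 = 0.44358.
To 3 decimal places, D = 0.444.

0.444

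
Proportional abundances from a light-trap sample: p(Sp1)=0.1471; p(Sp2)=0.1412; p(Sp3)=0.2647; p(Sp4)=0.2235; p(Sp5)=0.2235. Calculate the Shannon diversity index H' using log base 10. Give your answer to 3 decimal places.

Each pᵢ log₁₀ pᵢ term (working shown to 5 dp, full precision carried): 0.1471×(-0.83239)=-0.12244, 0.1412×(-0.85017)=-0.12004, 0.2647×(-0.57725)=-0.15280, 0.2235×(-0.65072)=-0.14544, 0.2235×(-0.65072)=-0.14544.
Sum = -0.68616, so H' = 0.686.

0.686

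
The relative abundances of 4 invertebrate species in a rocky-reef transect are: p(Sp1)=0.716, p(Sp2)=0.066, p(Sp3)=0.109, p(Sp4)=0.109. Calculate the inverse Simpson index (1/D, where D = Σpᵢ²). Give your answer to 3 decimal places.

1.849

D = 0.716² + 0.066² + 0.109² + 0.109² = 0.512656 + 0.004356 + 0.011881 + 0.011881 = 0.540774 (working shown to 6 dp, full precision carried).
So 1/D = 1.84920, i.e. 1.849 to 3 decimal places.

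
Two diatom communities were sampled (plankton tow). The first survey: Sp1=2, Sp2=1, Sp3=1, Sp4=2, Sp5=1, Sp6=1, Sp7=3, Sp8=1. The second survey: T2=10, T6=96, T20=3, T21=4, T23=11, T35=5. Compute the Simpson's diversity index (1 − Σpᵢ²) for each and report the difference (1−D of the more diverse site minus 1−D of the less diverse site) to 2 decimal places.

The first survey: N=12, proportions 0.1667, 0.0833, 0.0833, 0.1667, 0.0833, 0.0833, 0.25, 0.0833, giving 1−D = 0.8472 (working shown to 4 dp, full precision carried).
The second survey: N=129, proportions 0.0775, 0.7442, 0.0233, 0.031, 0.0853, 0.0388, giving 1−D = 0.4299.
Difference = |0.8472 − 0.4299| = 0.4173, i.e. 0.42 to 2 decimal places.

0.42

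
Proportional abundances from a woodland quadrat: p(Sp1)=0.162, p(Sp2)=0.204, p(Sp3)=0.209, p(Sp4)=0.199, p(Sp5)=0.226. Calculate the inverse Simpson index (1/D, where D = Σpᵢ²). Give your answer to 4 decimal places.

D = 0.162² + 0.204² + 0.209² + 0.199² + 0.226² = 0.02624400 + 0.04161600 + 0.04368100 + 0.03960100 + 0.05107600 = 0.20221800 (working shown to 8 dp, full precision carried).
So 1/D = 4.945158, i.e. 4.9452 to 4 decimal places.

4.9452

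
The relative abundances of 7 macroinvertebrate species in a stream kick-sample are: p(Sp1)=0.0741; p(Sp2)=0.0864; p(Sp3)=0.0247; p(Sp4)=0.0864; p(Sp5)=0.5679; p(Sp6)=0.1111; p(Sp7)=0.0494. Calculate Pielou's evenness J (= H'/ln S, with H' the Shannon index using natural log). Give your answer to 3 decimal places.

H' = −Σ pᵢ ln pᵢ = −((-0.19283) + (-0.21157) + (-0.09141) + (-0.21157) + (-0.32132) + (-0.24412) + (-0.14859)) = 1.42143 (working shown to 5 dp, full precision carried).
With S = 7 species, ln S = 1.94591, so J = 1.42143/1.94591 = 0.73047, i.e. 0.730 to 3 decimal places.

0.730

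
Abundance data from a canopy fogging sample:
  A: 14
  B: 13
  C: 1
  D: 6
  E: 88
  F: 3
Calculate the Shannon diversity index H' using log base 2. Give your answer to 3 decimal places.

Total N = 14+13+1+6+88+3 = 125, so the proportions are 0.112, 0.104, 0.008, 0.048, 0.704, 0.024 (working shown to 5 dp, full precision carried).
Each pᵢ log₂ pᵢ term: 0.112×(-3.15843)=-0.35374, 0.104×(-3.26534)=-0.33960, 0.008×(-6.96578)=-0.05573, 0.048×(-4.38082)=-0.21028, 0.704×(-0.50635)=-0.35647, 0.024×(-5.38082)=-0.12914.
Sum = -1.44496, so H' = 1.445.

1.445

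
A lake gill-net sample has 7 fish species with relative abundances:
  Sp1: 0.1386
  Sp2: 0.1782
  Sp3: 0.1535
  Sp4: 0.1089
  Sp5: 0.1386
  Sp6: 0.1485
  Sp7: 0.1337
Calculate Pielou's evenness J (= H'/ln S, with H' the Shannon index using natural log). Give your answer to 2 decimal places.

H' = −Σ pᵢ ln pᵢ = −((-0.2739) + (-0.3074) + (-0.2877) + (-0.2415) + (-0.2739) + (-0.2832) + (-0.2690)) = 1.9365 (working shown to 4 dp, full precision carried).
With S = 7 species, ln S = 1.9459, so J = 1.9365/1.9459 = 0.9952, i.e. 1.00 to 2 decimal places.

1.00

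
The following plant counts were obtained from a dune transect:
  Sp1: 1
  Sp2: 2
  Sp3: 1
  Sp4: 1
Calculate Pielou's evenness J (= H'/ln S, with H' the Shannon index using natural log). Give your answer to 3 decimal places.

Total N = 1+2+1+1 = 5, so the proportions are 0.2, 0.4, 0.2, 0.2 (working shown to 5 dp, full precision carried).
H' = −Σ pᵢ ln pᵢ = −((-0.32189) + (-0.36652) + (-0.32189) + (-0.32189)) = 1.33218.
With S = 4 species, ln S = 1.38629, so J = 1.33218/1.38629 = 0.96096, i.e. 0.961 to 3 decimal places.

0.961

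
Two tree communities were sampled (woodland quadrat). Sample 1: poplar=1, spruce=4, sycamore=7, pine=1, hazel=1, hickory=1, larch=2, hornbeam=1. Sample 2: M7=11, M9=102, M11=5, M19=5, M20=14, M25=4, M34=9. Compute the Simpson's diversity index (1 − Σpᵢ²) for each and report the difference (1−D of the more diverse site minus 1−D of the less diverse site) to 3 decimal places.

Sample 1: N=18, proportions 0.055556, 0.222222, 0.388889, 0.055556, 0.055556, 0.055556, 0.111111, 0.055556, giving 1−D = 0.771605 (working shown to 6 dp, full precision carried).
Sample 2: N=150, proportions 0.073333, 0.68, 0.033333, 0.033333, 0.093333, 0.026667, 0.06, giving 1−D = 0.516978.
Difference = |0.771605 − 0.516978| = 0.254627, i.e. 0.255 to 3 decimal places.

0.255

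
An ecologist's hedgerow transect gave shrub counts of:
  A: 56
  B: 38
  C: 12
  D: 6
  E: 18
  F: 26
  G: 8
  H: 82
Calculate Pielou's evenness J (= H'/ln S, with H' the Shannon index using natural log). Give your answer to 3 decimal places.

Total N = 56+38+12+6+18+26+8+82 = 246, so the proportions are 0.22764, 0.15447, 0.04878, 0.02439, 0.07317, 0.10569, 0.03252, 0.33333 (working shown to 5 dp, full precision carried).
H' = −Σ pᵢ ln pᵢ = −((-0.33691) + (-0.28851) + (-0.14734) + (-0.09057) + (-0.19134) + (-0.23751) + (-0.11141) + (-0.36620)) = 1.76980.
With S = 8 species, ln S = 2.07944, so J = 1.76980/2.07944 = 0.85109, i.e. 0.851 to 3 decimal places.

0.851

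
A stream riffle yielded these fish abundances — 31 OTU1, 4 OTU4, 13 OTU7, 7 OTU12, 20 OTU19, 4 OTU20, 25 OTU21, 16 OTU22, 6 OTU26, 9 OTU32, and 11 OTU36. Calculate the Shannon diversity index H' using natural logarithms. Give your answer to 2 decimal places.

2.20

Total N = 31+4+13+7+20+4+25+16+6+9+11 = 146, so the proportions are 0.2123, 0.0274, 0.089, 0.0479, 0.137, 0.0274, 0.1712, 0.1096, 0.0411, 0.0616, 0.0753 (working shown to 4 dp, full precision carried).
Each pᵢ ln pᵢ term: 0.2123×(-1.5496)=-0.3290, 0.0274×(-3.5973)=-0.0986, 0.089×(-2.4187)=-0.2154, 0.0479×(-3.0377)=-0.1456, 0.137×(-1.9879)=-0.2723, 0.0274×(-3.5973)=-0.0986, 0.1712×(-1.7647)=-0.3022, 0.1096×(-2.2110)=-0.2423, 0.0411×(-3.1918)=-0.1312, 0.0616×(-2.7864)=-0.1718, 0.0753×(-2.5857)=-0.1948.
Sum = -2.2017, so H' = 2.20.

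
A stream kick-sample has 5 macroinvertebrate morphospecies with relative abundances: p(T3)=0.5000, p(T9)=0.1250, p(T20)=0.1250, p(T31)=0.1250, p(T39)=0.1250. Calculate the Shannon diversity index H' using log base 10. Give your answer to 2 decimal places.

Each pᵢ log₁₀ pᵢ term (working shown to 4 dp, full precision carried): 0.5×(-0.3010)=-0.1505, 0.125×(-0.9031)=-0.1129, 0.125×(-0.9031)=-0.1129, 0.125×(-0.9031)=-0.1129, 0.125×(-0.9031)=-0.1129.
Sum = -0.6021, so H' = 0.60.

0.60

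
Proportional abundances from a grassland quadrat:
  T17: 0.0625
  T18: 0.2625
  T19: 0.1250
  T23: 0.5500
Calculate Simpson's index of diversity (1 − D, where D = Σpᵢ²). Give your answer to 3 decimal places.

D = 0.0625² + 0.2625² + 0.125² + 0.55² = 0.00391 + 0.06891 + 0.01562 + 0.30250 = 0.39094 (working shown to 5 dp, full precision carried).
So 1 − D = 0.60906, i.e. 0.609 to 3 decimal places.

0.609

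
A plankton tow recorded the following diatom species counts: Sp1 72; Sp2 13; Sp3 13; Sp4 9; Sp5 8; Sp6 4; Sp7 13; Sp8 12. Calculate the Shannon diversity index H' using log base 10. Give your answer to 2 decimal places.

0.71

Total N = 72+13+13+9+8+4+13+12 = 144, so the proportions are 0.5, 0.0903, 0.0903, 0.0625, 0.0556, 0.0278, 0.0903, 0.0833 (working shown to 4 dp, full precision carried).
Each pᵢ log₁₀ pᵢ term: 0.5×(-0.3010)=-0.1505, 0.0903×(-1.0444)=-0.0943, 0.0903×(-1.0444)=-0.0943, 0.0625×(-1.2041)=-0.0753, 0.0556×(-1.2553)=-0.0697, 0.0278×(-1.5563)=-0.0432, 0.0903×(-1.0444)=-0.0943, 0.0833×(-1.0792)=-0.0899.
Sum = -0.7115, so H' = 0.71.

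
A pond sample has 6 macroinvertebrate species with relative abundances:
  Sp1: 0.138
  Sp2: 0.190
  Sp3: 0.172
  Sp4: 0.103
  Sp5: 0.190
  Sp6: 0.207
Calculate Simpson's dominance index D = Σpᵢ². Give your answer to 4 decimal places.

D = 0.138² + 0.19² + 0.172² + 0.103² + 0.19² + 0.207² = 0.019044 + 0.036100 + 0.029584 + 0.010609 + 0.036100 + 0.042849 = 0.174286 (working shown to 6 dp, full precision carried).
To 4 decimal places, D = 0.1743.

0.1743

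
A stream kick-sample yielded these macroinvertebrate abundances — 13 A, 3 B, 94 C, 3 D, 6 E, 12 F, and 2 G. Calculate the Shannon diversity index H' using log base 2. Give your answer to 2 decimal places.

Total N = 13+3+94+3+6+12+2 = 133, so the proportions are 0.0977, 0.0226, 0.7068, 0.0226, 0.0451, 0.0902, 0.015 (working shown to 4 dp, full precision carried).
Each pᵢ log₂ pᵢ term: 0.0977×(-3.3548)=-0.3279, 0.0226×(-5.4703)=-0.1234, 0.7068×(-0.5007)=-0.3539, 0.0226×(-5.4703)=-0.1234, 0.0451×(-4.4703)=-0.2017, 0.0902×(-3.4703)=-0.3131, 0.015×(-6.0553)=-0.0911.
Sum = -1.5344, so H' = 1.53.

1.53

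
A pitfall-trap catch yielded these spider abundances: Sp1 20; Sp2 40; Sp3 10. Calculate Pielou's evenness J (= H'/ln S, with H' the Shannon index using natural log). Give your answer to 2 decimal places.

Total N = 20+40+10 = 70, so the proportions are 0.2857, 0.5714, 0.1429 (working shown to 4 dp, full precision carried).
H' = −Σ pᵢ ln pᵢ = −((-0.3579) + (-0.3198) + (-0.2780)) = 0.9557.
With S = 3 species, ln S = 1.0986, so J = 0.9557/1.0986 = 0.8699, i.e. 0.87 to 2 decimal places.

0.87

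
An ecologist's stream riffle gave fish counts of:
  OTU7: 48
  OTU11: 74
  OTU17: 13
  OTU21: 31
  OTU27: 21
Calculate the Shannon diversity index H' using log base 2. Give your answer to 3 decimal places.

Total N = 48+74+13+31+21 = 187, so the proportions are 0.25668, 0.39572, 0.06952, 0.16578, 0.1123 (working shown to 5 dp, full precision carried).
Each pᵢ log₂ pᵢ term: 0.25668×(-1.96193)=-0.50360, 0.39572×(-1.33744)=-0.52925, 0.06952×(-3.84645)=-0.26740, 0.16578×(-2.59270)=-0.42981, 0.1123×(-3.15458)=-0.35426.
Sum = -2.08432, so H' = 2.084.

2.084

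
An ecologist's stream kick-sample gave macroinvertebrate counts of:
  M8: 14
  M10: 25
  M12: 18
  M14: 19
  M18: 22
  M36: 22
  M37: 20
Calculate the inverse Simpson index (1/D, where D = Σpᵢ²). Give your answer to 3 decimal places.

6.820

Total N = 14+25+18+19+22+22+20 = 140, so the proportions are 0.1, 0.1785714, 0.1285714, 0.1357143, 0.1571429, 0.1571429, 0.1428571 (working shown to 7 dp, full precision carried).
D = 0.1² + 0.1785714² + 0.1285714² + 0.1357143² + 0.1571429² + 0.1571429² + 0.1428571² = 0.0100000 + 0.0318878 + 0.0165306 + 0.0184184 + 0.0246939 + 0.0246939 + 0.0204082 = 0.1466327.
So 1/D = 6.81976, i.e. 6.820 to 3 decimal places.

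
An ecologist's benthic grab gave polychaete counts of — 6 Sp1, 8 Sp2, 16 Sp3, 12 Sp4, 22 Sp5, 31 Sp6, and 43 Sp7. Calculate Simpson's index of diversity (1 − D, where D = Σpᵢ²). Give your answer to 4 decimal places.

0.8008

Total N = 6+8+16+12+22+31+43 = 138, so the proportions are 0.043478, 0.057971, 0.115942, 0.086957, 0.15942, 0.224638, 0.311594 (working shown to 6 dp, full precision carried).
D = 0.043478² + 0.057971² + 0.115942² + 0.086957² + 0.15942² + 0.224638² + 0.311594² = 0.001890 + 0.003361 + 0.013443 + 0.007561 + 0.025415 + 0.050462 + 0.097091 = 0.199223.
So 1 − D = 0.800777, i.e. 0.8008 to 4 decimal places.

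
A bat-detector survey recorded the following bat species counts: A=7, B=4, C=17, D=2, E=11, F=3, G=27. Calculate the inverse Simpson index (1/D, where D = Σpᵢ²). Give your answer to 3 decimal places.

4.142

Total N = 7+4+17+2+11+3+27 = 71, so the proportions are 0.0985915, 0.056338, 0.2394366, 0.028169, 0.1549296, 0.0422535, 0.3802817 (working shown to 7 dp, full precision carried).
D = 0.0985915² + 0.056338² + 0.2394366² + 0.028169² + 0.1549296² + 0.0422535² + 0.3802817² = 0.0097203 + 0.0031740 + 0.0573299 + 0.0007935 + 0.0240032 + 0.0017854 + 0.1446142 = 0.2414204.
So 1/D = 4.14215, i.e. 4.142 to 3 decimal places.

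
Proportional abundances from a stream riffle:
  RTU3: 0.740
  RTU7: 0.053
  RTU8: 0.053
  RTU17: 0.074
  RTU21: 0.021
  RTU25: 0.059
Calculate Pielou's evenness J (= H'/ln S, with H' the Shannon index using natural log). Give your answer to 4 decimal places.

0.5441

H' = −Σ pᵢ ln pᵢ = −((-0.222818) + (-0.155686) + (-0.155686) + (-0.192673) + (-0.081128) + (-0.166983)) = 0.974973 (working shown to 6 dp, full precision carried).
With S = 6 species, ln S = 1.791759, so J = 0.974973/1.791759 = 0.544143, i.e. 0.5441 to 4 decimal places.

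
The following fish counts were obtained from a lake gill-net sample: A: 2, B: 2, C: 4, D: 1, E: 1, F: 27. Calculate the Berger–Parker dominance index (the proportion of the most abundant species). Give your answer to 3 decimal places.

0.730

Total N = 2+2+4+1+1+27 = 37, so the proportions are 0.05405, 0.05405, 0.10811, 0.02703, 0.02703, 0.72973 (working shown to 5 dp, full precision carried).
The largest proportion is 0.72973, i.e. d = 0.730 to 3 decimal places.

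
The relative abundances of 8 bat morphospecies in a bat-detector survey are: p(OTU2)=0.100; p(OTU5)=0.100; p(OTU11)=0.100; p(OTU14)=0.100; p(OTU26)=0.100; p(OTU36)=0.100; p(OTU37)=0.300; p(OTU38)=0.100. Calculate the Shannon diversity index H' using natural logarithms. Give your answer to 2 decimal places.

1.97

Each pᵢ ln pᵢ term (working shown to 4 dp, full precision carried): 0.1×(-2.3026)=-0.2303, 0.1×(-2.3026)=-0.2303, 0.1×(-2.3026)=-0.2303, 0.1×(-2.3026)=-0.2303, 0.1×(-2.3026)=-0.2303, 0.1×(-2.3026)=-0.2303, 0.3×(-1.2040)=-0.3612, 0.1×(-2.3026)=-0.2303.
Sum = -1.9730, so H' = 1.97.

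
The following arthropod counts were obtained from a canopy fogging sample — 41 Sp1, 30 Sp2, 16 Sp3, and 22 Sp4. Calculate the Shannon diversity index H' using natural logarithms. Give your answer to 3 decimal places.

1.328

Total N = 41+30+16+22 = 109, so the proportions are 0.37615, 0.27523, 0.14679, 0.20183 (working shown to 5 dp, full precision carried).
Each pᵢ ln pᵢ term: 0.37615×(-0.97778)=-0.36779, 0.27523×(-1.29015)=-0.35509, 0.14679×(-1.91876)=-0.28165, 0.20183×(-1.60031)=-0.32300.
Sum = -1.32752, so H' = 1.328.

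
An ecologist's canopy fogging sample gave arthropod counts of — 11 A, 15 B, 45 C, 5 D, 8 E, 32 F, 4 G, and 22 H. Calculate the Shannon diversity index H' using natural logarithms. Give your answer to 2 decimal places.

Total N = 11+15+45+5+8+32+4+22 = 142, so the proportions are 0.0775, 0.1056, 0.3169, 0.0352, 0.0563, 0.2254, 0.0282, 0.1549 (working shown to 4 dp, full precision carried).
Each pᵢ ln pᵢ term: 0.0775×(-2.5579)=-0.1981, 0.1056×(-2.2478)=-0.2374, 0.3169×(-1.1492)=-0.3642, 0.0352×(-3.3464)=-0.1178, 0.0563×(-2.8764)=-0.1620, 0.2254×(-1.4901)=-0.3358, 0.0282×(-3.5695)=-0.1006, 0.1549×(-1.8648)=-0.2889.
Sum = -1.8049, so H' = 1.80.

1.80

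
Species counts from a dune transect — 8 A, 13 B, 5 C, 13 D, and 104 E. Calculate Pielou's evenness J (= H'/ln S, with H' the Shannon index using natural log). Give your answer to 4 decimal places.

0.5879

Total N = 8+13+5+13+104 = 143, so the proportions are 0.055944, 0.090909, 0.034965, 0.090909, 0.727273 (working shown to 6 dp, full precision carried).
H' = −Σ pᵢ ln pᵢ = −((-0.161309) + (-0.217990) + (-0.117252) + (-0.217990) + (-0.231603)) = 0.946145.
With S = 5 species, ln S = 1.609438, so J = 0.946145/1.609438 = 0.587873, i.e. 0.5879 to 4 decimal places.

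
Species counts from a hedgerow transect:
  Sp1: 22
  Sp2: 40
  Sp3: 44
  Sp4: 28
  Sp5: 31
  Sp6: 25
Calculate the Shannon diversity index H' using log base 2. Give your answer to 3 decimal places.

2.541

Total N = 22+40+44+28+31+25 = 190, so the proportions are 0.11579, 0.21053, 0.23158, 0.14737, 0.16316, 0.13158 (working shown to 5 dp, full precision carried).
Each pᵢ log₂ pᵢ term: 0.11579×(-3.11042)=-0.36015, 0.21053×(-2.24793)=-0.47325, 0.23158×(-2.11042)=-0.48873, 0.14737×(-2.76250)=-0.40711, 0.16316×(-2.61566)=-0.42677, 0.13158×(-2.92600)=-0.38500.
Sum = -2.54100, so H' = 2.541.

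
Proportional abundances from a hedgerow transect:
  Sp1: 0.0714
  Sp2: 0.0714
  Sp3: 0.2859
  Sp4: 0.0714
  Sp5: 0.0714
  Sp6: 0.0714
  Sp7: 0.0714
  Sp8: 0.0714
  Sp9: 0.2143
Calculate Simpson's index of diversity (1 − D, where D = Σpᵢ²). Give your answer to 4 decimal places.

0.8367

D = 0.0714² + 0.0714² + 0.2859² + 0.0714² + 0.0714² + 0.0714² + 0.0714² + 0.0714² + 0.2143² = 0.005098 + 0.005098 + 0.081739 + 0.005098 + 0.005098 + 0.005098 + 0.005098 + 0.005098 + 0.045924 = 0.163349 (working shown to 6 dp, full precision carried).
So 1 − D = 0.836651, i.e. 0.8367 to 4 decimal places.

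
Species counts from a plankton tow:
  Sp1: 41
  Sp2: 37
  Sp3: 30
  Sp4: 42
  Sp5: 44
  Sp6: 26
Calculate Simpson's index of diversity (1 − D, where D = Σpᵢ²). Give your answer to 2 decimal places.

0.83

Total N = 41+37+30+42+44+26 = 220, so the proportions are 0.1864, 0.1682, 0.1364, 0.1909, 0.2, 0.1182 (working shown to 4 dp, full precision carried).
D = 0.1864² + 0.1682² + 0.1364² + 0.1909² + 0.2² + 0.1182² = 0.0347 + 0.0283 + 0.0186 + 0.0364 + 0.0400 + 0.0140 = 0.1720.
So 1 − D = 0.8280, i.e. 0.83 to 2 decimal places.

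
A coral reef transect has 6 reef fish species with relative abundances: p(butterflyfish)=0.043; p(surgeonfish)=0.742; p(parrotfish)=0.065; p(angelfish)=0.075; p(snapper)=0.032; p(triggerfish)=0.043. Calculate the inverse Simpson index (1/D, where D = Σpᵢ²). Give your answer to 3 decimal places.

D = 0.043² + 0.742² + 0.065² + 0.075² + 0.032² + 0.043² = 0.001849 + 0.550564 + 0.004225 + 0.005625 + 0.001024 + 0.001849 = 0.565136 (working shown to 6 dp, full precision carried).
So 1/D = 1.76949, i.e. 1.769 to 3 decimal places.

1.769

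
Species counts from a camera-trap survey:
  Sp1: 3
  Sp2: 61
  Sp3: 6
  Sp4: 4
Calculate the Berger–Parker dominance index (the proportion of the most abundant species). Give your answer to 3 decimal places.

Total N = 3+61+6+4 = 74, so the proportions are 0.04054, 0.82432, 0.08108, 0.05405 (working shown to 5 dp, full precision carried).
The largest proportion is 0.82432, i.e. d = 0.824 to 3 decimal places.

0.824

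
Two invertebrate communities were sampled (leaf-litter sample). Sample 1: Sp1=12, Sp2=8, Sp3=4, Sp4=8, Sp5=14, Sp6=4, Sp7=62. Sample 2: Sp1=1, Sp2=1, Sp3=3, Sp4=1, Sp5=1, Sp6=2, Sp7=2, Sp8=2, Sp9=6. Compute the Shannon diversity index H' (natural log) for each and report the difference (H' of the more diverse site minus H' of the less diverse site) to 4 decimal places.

Sample 1: N=112, proportions 0.107143, 0.071429, 0.035714, 0.071429, 0.125, 0.035714, 0.553571, giving H' = 1.441629 (working shown to 6 dp, full precision carried).
Sample 2: N=19, proportions 0.052632, 0.052632, 0.157895, 0.052632, 0.052632, 0.105263, 0.105263, 0.105263, 0.315789, giving H' = 1.986267.
Difference = |1.441629 − 1.986267| = 0.544638, i.e. 0.5446 to 4 decimal places.

0.5446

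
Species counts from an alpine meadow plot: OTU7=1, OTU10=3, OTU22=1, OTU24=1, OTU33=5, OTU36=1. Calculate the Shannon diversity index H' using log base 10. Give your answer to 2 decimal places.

0.67

Total N = 1+3+1+1+5+1 = 12, so the proportions are 0.0833, 0.25, 0.0833, 0.0833, 0.4167, 0.0833 (working shown to 4 dp, full precision carried).
Each pᵢ log₁₀ pᵢ term: 0.0833×(-1.0792)=-0.0899, 0.25×(-0.6021)=-0.1505, 0.0833×(-1.0792)=-0.0899, 0.0833×(-1.0792)=-0.0899, 0.4167×(-0.3802)=-0.1584, 0.0833×(-1.0792)=-0.0899.
Sum = -0.6687, so H' = 0.67.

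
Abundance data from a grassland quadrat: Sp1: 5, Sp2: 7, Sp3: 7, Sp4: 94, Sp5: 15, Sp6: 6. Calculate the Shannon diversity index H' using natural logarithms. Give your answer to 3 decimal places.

1.064

Total N = 5+7+7+94+15+6 = 134, so the proportions are 0.03731, 0.05224, 0.05224, 0.70149, 0.11194, 0.04478 (working shown to 5 dp, full precision carried).
Each pᵢ ln pᵢ term: 0.03731×(-3.28840)=-0.12270, 0.05224×(-2.95193)=-0.15421, 0.05224×(-2.95193)=-0.15421, 0.70149×(-0.35455)=-0.24871, 0.11194×(-2.18979)=-0.24513, 0.04478×(-3.10608)=-0.13908.
Sum = -1.06403, so H' = 1.064.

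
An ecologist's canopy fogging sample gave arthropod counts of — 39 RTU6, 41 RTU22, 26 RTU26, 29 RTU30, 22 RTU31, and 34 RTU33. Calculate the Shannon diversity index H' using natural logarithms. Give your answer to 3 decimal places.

Total N = 39+41+26+29+22+34 = 191, so the proportions are 0.20419, 0.21466, 0.13613, 0.15183, 0.11518, 0.17801 (working shown to 5 dp, full precision carried).
Each pᵢ ln pᵢ term: 0.20419×(-1.58871)=-0.32440, 0.21466×(-1.53870)=-0.33030, 0.13613×(-1.99418)=-0.27146, 0.15183×(-1.88498)=-0.28620, 0.11518×(-2.16123)=-0.24894, 0.17801×(-1.72591)=-0.30723.
Sum = -1.76852, so H' = 1.769.

1.769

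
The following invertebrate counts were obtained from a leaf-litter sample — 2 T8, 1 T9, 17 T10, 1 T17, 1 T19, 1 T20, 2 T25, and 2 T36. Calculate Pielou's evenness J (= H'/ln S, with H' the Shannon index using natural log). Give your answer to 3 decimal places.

0.653

Total N = 2+1+17+1+1+1+2+2 = 27, so the proportions are 0.07407, 0.03704, 0.62963, 0.03704, 0.03704, 0.03704, 0.07407, 0.07407 (working shown to 5 dp, full precision carried).
H' = −Σ pᵢ ln pᵢ = −((-0.19279) + (-0.12207) + (-0.29128) + (-0.12207) + (-0.12207) + (-0.12207) + (-0.19279) + (-0.19279)) = 1.35793.
With S = 8 species, ln S = 2.07944, so J = 1.35793/2.07944 = 0.65303, i.e. 0.653 to 3 decimal places.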